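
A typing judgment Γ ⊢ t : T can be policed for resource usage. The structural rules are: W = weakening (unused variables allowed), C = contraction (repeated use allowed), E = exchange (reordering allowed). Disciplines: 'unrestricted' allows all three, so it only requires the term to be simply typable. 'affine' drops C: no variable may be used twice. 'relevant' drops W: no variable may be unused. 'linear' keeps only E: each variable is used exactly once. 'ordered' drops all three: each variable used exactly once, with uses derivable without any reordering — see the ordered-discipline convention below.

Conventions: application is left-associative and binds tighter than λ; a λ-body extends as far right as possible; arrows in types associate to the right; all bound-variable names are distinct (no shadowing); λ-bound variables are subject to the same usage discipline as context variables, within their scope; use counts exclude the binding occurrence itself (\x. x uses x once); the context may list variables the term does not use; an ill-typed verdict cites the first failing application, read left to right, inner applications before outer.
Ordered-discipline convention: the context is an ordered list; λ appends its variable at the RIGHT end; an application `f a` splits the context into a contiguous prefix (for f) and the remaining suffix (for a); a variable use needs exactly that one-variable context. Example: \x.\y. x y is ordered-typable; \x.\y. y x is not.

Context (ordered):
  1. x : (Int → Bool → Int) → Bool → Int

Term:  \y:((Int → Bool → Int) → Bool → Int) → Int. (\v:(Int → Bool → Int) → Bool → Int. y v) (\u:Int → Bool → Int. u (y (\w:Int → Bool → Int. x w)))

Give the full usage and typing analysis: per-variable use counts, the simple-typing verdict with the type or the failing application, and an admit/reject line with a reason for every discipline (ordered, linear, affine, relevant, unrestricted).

use counts: x=1; y (λ-bound)=2; v (λ-bound)=1; u (λ-bound)=1; w (λ-bound)=1
left-to-right use order: y, v, u, y, x, w
typing: well-typed at (((Int → Bool → Int) → Bool → Int) → Int) → Int
ordered: ✗, repeated use of y ×2
linear: ✗, repeated use of y ×2
affine: ✗, repeated use of y ×2
relevant: ✓, at least one use each (x, y, v, u, w)
unrestricted: ✓, simply typable at (((Int → Bool → Int) → Bool → Int) → Int) → Int; W, C, E all held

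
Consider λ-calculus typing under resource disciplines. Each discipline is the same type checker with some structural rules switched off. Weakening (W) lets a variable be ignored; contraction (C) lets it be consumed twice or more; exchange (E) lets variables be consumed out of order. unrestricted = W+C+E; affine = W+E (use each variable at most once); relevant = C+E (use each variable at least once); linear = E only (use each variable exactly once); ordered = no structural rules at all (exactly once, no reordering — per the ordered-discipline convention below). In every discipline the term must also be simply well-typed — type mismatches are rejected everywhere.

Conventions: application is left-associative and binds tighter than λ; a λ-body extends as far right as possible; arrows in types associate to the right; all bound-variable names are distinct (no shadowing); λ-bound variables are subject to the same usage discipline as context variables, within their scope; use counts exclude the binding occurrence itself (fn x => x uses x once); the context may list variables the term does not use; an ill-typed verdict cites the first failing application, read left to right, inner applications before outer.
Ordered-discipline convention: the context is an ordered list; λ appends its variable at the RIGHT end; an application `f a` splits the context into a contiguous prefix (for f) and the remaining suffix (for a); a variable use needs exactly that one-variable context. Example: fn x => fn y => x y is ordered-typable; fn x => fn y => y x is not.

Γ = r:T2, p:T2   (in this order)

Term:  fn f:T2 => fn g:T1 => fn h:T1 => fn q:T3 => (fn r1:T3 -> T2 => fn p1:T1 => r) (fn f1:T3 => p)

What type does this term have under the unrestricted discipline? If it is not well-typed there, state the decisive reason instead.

term : T2 -> T1 -> T1 -> T3 -> T1 -> T2
variable uses: r: 1; p: 1; f (λ-bound): 0; g (λ-bound): 0; h (λ-bound): 0; q (λ-bound): 0; r1 (λ-bound): 0; p1 (λ-bound): 0; f1 (λ-bound): 0
left-to-right use order: r, p
typing: well-typed at T2 -> T1 -> T1 -> T3 -> T1 -> T2
all disciplines: ordered ✗ | linear ✗ | affine ✓ | relevant ✗ | unrestricted ✓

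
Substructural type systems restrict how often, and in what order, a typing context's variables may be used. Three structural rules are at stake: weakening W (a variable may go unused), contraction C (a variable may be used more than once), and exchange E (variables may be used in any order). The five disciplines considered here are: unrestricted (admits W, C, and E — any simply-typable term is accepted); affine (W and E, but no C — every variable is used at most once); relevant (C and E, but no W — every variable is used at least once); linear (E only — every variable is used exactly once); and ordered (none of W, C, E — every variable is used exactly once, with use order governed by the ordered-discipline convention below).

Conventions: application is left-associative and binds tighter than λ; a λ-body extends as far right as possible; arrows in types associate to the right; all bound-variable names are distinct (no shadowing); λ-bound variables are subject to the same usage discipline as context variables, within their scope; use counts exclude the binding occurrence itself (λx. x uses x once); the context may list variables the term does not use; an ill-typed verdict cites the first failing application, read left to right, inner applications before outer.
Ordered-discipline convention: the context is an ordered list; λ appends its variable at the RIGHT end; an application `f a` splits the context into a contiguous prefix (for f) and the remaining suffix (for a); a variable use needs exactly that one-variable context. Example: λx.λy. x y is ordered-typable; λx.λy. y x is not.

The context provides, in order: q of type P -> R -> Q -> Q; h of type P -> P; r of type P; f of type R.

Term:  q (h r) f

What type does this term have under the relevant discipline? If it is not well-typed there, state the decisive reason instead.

term : Q -> Q
variable uses: q: 1×, h: 1×, r: 1×, f: 1×
left-to-right use order: q, h, r, f
typing: well-typed — term : Q -> Q
all disciplines: ordered ✓ · linear ✓ · affine ✓ · relevant ✓ · unrestricted ✓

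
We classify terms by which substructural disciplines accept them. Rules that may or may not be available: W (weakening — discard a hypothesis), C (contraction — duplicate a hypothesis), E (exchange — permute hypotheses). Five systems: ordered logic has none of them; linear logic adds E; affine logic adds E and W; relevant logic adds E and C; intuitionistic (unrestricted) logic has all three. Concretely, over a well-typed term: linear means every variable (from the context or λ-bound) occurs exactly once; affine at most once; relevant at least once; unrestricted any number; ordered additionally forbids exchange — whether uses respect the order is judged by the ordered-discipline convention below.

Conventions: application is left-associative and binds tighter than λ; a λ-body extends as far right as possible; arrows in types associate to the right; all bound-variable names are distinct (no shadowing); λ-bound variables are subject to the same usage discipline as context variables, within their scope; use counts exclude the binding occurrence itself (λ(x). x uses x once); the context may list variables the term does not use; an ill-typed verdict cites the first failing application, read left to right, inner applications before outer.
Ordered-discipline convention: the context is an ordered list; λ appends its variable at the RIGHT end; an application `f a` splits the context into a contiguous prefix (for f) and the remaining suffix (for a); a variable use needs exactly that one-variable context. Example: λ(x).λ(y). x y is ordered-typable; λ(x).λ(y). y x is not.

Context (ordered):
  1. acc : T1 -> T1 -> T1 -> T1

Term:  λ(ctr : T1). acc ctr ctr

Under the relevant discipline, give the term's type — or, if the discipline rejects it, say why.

term : T1 -> T1 -> T1
variable uses: acc ×1; ctr (bound) ×2
uses in reading order: acc, ctr, ctr
typing: well-typed at T1 -> T1 -> T1
summary: ordered ✗ · linear ✗ · affine ✗ · relevant ✓ · unrestricted ✓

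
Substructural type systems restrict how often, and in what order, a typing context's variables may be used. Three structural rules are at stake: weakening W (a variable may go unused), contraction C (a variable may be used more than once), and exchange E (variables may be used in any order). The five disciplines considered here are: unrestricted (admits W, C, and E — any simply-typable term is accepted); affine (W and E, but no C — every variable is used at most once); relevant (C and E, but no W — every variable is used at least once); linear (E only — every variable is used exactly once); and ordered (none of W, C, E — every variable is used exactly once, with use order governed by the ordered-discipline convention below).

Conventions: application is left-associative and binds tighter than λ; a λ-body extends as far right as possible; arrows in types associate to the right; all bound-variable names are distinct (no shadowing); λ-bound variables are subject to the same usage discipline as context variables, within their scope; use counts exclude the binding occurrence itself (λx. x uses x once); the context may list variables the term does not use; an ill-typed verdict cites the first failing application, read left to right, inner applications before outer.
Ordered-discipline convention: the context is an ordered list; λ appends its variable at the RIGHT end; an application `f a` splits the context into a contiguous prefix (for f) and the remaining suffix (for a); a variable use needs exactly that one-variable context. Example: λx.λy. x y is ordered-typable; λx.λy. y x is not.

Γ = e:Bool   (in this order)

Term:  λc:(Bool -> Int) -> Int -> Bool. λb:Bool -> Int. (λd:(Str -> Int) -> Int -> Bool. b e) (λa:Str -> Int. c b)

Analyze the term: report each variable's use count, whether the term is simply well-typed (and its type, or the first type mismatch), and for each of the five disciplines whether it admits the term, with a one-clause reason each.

use counts: e=1; c (bound)=1; b (bound)=2; d (bound)=0; a (bound)=0
use order (left to right): b, e, c, b
typing: the term checks, with type ((Bool -> Int) -> Int -> Bool) -> (Bool -> Int) -> Int
ordered ✗ (b ×2 used more than once (contraction); needs weakening: d, a unused)
linear ✗ (b ×2 used more than once (contraction); needs weakening: d, a unused)
affine ✗ (b ×2 used more than once (contraction))
relevant ✗ (needs weakening: d, a unused)
unrestricted ✓ (type-checks (((Bool -> Int) -> Int -> Bool) -> (Bool -> Int) -> Int) and nothing is barred)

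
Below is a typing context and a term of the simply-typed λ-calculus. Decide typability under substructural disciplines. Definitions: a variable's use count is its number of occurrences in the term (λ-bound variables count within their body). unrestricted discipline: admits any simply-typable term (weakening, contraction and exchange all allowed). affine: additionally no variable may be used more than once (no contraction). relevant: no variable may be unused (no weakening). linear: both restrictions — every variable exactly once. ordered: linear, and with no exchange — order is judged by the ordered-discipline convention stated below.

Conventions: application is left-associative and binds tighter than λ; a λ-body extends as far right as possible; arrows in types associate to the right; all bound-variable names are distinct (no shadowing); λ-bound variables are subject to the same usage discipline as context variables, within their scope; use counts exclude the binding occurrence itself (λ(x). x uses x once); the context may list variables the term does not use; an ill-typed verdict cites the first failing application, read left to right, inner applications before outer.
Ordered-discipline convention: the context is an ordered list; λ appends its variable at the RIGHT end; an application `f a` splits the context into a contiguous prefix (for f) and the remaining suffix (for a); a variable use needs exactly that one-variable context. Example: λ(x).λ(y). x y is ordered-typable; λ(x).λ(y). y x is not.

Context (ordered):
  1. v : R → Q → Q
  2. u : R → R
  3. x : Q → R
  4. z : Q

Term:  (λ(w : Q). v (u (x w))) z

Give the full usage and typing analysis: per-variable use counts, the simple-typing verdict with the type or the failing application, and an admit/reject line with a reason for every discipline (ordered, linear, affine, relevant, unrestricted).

use counts: v=1, u=1, x=1, z=1, w [bound]=1
uses in reading order: v, u, x, w, z
typing: well-typed — term : Q → Q
ordered: ✓ — v, u, x, z, w once each; derivable with no W/C/E
linear: ✓ — each of v, u, x, z, w used exactly once
affine: ✓ — no duplicate uses among v, u, x, z, w
relevant: ✓ — at least one use each (v, u, x, z, w)
unrestricted: ✓ — simply typable at Q → Q; W, C, E all held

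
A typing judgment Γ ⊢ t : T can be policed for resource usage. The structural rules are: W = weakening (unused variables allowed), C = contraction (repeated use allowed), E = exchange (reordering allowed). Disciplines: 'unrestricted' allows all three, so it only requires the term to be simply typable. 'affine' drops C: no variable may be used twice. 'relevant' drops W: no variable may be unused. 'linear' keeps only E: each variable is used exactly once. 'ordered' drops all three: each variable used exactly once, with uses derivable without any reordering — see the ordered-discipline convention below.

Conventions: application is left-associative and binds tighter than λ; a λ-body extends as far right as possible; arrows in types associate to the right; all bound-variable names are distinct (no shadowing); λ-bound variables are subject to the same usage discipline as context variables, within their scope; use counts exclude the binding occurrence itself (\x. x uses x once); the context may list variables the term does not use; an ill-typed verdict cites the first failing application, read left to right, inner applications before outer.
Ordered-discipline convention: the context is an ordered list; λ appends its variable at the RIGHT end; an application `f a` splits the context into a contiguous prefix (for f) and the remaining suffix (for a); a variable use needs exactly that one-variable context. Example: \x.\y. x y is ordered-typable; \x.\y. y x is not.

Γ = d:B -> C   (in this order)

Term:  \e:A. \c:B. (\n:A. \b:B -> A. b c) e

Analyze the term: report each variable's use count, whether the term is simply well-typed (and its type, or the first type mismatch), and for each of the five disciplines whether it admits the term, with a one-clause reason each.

use counts: d ×0, e (λ-bound) ×1, c (λ-bound) ×1, n (λ-bound) ×0, b (λ-bound) ×1
uses in reading order: b, c, e
typing: the term checks, with type A -> B -> (B -> A) -> A
ordered: ✗, unused: d, n — weakening required
linear: ✗, unused: d, n — weakening required
affine: ✓, none of d, e, c, n, b used more than once
relevant: ✗, unused: d, n — weakening required
unrestricted: ✓, simply typable at A -> B -> (B -> A) -> A; W, C, E all held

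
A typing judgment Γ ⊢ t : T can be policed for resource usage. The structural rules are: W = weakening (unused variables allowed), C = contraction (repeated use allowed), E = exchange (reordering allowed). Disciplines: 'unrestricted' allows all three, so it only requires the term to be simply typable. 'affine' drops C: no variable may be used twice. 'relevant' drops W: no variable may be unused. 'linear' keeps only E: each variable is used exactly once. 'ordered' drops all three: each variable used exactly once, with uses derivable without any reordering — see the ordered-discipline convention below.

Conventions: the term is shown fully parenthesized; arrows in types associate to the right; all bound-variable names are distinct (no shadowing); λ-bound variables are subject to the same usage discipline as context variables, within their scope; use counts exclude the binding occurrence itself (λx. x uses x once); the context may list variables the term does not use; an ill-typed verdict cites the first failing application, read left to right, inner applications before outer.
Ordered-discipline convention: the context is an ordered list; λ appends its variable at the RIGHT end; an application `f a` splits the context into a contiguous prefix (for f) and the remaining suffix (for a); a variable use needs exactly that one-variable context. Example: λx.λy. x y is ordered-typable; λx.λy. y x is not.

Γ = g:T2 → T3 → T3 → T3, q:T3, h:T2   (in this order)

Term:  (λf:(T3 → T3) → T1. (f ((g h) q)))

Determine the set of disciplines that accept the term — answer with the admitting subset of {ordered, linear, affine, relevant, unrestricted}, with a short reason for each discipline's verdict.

admitting disciplines: linear, affine, relevant, unrestricted
usage: g ×1; q ×1; h ×1; f [bound] ×1
uses in reading order: f, g, h, q
typing: well-typed at ((T3 → T3) → T1) → T1
ordered: ✗ — use order f, g, h, q needs exchange
linear: ✓ — g, q, h, f: one use apiece
affine: ✓ — no duplicate uses among g, q, h, f
relevant: ✓ — g, q, h, f: all used, weakening unneeded
unrestricted: ✓ — type-checks (((T3 → T3) → T1) → T1) and nothing is barred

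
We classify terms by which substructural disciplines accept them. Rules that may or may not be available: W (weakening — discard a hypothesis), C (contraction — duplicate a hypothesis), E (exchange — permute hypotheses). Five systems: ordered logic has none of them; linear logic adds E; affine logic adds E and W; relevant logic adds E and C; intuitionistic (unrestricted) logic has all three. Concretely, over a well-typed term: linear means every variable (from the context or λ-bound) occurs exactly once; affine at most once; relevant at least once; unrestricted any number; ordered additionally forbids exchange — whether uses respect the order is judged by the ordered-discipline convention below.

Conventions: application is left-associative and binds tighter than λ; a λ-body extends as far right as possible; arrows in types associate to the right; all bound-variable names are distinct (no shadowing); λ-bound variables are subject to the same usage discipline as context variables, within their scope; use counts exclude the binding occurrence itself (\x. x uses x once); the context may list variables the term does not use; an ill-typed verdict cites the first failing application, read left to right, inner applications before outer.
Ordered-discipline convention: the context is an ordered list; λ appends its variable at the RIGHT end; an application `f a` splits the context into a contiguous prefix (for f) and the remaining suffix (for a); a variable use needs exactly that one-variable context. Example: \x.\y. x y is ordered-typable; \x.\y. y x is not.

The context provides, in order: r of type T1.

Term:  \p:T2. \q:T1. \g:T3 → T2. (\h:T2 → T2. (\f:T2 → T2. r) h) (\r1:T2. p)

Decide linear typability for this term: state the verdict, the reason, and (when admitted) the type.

no — q, g, f, r1 left unused
variable uses: r=1, p (λ-bound)=1, q (λ-bound)=0, g (λ-bound)=0, h (λ-bound)=1, f (λ-bound)=0, r1 (λ-bound)=0
use order (left to right): r, h, p
typing: the term checks, with type T2 → T1 → (T3 → T2) → T1
summary: ordered ✗; linear ✗; affine ✓; relevant ✗; unrestricted ✓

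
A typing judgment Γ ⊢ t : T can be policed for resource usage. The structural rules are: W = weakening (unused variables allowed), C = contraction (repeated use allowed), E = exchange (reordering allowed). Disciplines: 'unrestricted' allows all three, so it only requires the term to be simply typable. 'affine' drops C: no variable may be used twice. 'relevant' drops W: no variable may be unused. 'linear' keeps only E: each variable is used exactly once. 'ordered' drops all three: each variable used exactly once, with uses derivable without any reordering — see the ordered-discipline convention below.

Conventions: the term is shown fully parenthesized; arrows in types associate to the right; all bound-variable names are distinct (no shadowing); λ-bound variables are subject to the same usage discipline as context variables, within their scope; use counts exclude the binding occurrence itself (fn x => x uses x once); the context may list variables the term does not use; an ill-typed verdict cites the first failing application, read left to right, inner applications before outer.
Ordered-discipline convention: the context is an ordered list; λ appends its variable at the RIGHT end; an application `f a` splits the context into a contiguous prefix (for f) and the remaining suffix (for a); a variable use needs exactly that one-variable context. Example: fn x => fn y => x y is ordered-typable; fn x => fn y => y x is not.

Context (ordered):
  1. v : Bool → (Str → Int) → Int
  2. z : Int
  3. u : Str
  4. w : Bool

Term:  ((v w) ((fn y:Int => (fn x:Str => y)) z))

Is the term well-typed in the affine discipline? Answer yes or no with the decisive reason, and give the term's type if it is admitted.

yes — v, z, u, w, y, x: no repeats, contraction unneeded; term : Int
variable uses: v ×1, z ×1, u ×0, w ×1, y (bound) ×1, x (bound) ×0
uses in reading order: v, w, y, z
typing: the term checks, with type Int
summary: ordered ✗, linear ✗, affine ✓, relevant ✗, unrestricted ✓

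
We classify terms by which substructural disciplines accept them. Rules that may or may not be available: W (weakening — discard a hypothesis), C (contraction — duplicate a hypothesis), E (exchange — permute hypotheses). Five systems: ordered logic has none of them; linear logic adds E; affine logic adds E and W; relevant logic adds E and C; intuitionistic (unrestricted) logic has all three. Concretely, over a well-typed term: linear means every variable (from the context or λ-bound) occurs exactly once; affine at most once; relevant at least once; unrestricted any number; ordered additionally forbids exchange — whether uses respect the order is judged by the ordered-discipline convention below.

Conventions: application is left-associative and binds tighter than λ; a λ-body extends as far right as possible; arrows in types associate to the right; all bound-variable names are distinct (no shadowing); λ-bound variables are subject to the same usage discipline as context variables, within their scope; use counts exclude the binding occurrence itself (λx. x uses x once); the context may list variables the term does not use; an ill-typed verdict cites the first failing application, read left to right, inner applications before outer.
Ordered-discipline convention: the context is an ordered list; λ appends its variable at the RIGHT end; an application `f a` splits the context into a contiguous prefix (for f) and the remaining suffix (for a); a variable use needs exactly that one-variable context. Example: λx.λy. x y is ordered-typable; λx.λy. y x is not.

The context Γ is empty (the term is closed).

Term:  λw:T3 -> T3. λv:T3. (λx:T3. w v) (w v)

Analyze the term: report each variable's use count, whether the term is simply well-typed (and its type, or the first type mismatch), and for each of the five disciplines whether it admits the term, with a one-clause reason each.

variable uses: w [bound]=2, v [bound]=2, x [bound]=0
order of uses: w, v, w, v
typing: the term checks, with type (T3 -> T3) -> T3 -> T3
ordered: ✗, needs contraction — w ×2, v ×2; x left unused
linear: ✗, needs contraction — w ×2, v ×2; x left unused
affine: ✗, needs contraction — w ×2, v ×2
relevant: ✗, x left unused
unrestricted: ✓, type-checks ((T3 -> T3) -> T3 -> T3) and nothing is barred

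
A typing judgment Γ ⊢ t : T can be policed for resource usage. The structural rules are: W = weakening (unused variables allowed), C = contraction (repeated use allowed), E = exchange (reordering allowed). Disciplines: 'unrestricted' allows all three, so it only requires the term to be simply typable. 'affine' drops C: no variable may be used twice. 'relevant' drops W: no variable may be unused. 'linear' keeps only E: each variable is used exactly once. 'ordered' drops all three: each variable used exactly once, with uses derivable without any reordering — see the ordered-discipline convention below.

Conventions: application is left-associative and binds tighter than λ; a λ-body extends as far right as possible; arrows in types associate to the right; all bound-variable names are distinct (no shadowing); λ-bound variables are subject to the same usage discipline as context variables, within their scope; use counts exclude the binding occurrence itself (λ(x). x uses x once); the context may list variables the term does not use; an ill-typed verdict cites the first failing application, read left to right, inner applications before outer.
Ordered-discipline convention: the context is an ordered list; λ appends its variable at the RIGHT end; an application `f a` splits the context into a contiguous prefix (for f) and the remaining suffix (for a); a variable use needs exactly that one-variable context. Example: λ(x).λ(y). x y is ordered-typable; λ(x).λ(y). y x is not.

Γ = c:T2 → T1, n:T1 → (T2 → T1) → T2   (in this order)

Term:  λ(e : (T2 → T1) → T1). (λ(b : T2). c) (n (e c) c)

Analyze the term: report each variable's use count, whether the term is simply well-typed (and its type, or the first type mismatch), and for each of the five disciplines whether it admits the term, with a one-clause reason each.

use counts: c: 3×; n: 1×; e (λ-bound): 1×; b (λ-bound): 0×
left-to-right use order: c, n, e, c, c
typing: well-typed at ((T2 → T1) → T1) → T2 → T1
ordered ✗ (repeated use of c ×3; b never used (weakening))
linear ✗ (repeated use of c ×3; b never used (weakening))
affine ✗ (repeated use of c ×3)
relevant ✗ (b never used (weakening))
unrestricted ✓ (typability at ((T2 → T1) → T1) → T2 → T1 is all that's needed)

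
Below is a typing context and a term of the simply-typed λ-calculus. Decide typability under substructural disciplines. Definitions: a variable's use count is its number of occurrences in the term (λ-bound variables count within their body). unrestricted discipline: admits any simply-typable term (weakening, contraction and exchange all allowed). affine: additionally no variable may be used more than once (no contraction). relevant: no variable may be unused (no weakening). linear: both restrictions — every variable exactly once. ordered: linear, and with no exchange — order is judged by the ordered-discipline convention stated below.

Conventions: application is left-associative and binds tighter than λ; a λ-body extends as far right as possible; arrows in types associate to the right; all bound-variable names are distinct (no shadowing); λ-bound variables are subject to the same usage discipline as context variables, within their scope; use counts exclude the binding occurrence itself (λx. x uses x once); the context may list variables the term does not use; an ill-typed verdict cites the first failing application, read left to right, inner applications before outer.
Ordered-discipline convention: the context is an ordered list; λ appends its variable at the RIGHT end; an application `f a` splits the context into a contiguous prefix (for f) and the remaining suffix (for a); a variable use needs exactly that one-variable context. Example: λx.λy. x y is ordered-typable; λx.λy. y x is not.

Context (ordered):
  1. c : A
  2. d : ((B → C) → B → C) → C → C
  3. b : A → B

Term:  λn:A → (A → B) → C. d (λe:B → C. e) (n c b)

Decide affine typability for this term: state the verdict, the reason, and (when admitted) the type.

yes — c, d, b, n, e: no repeats, contraction unneeded; term : (A → (A → B) → C) → C
variable uses: c=1, d=1, b=1, n (λ-bound)=1, e (λ-bound)=1
left-to-right use order: d, e, n, c, b
typing: ✓ — (A → (A → B) → C) → C
summary: ordered ✗ | linear ✓ | affine ✓ | relevant ✓ | unrestricted ✓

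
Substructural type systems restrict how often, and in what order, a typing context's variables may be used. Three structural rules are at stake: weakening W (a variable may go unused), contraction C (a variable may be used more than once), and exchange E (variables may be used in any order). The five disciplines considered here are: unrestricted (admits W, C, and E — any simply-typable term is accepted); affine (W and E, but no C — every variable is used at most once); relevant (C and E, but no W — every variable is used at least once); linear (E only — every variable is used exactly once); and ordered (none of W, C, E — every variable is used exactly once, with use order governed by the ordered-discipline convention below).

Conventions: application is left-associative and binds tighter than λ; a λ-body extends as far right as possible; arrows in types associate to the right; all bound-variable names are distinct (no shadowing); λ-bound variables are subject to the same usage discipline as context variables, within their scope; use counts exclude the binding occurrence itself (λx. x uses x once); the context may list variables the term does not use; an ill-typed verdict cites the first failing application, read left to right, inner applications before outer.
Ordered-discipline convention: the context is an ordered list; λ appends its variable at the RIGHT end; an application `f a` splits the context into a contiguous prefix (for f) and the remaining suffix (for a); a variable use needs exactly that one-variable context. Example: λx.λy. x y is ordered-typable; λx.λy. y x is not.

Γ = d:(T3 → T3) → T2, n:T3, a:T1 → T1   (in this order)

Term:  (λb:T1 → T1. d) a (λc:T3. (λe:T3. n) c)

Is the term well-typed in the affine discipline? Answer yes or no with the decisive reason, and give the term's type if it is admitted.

yes — none of d, n, a, b, c, e used more than once; term : T2
variable uses: d: 1; n: 1; a: 1; b [bound]: 0; c [bound]: 1; e [bound]: 0
order of uses: d, a, n, c
typing: the term checks, with type T2
all disciplines: ordered ✗; linear ✗; affine ✓; relevant ✗; unrestricted ✓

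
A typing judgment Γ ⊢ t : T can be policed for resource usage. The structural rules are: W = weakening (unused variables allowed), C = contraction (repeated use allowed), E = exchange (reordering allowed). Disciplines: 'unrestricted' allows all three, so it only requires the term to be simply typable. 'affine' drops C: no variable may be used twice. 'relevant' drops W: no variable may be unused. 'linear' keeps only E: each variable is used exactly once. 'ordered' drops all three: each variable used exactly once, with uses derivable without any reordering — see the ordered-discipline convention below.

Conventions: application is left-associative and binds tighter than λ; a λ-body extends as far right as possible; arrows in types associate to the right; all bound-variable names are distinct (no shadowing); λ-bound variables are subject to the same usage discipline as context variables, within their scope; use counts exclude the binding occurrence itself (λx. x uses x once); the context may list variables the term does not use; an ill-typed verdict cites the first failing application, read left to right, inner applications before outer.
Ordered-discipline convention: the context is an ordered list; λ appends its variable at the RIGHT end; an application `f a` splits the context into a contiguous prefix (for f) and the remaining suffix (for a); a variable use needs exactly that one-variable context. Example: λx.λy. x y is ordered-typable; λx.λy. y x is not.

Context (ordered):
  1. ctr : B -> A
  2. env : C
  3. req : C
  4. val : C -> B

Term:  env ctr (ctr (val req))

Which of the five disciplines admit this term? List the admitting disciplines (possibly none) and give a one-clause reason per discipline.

accepted by: none
usage: ctr ×2; env ×1; req ×1; val ×1
uses in reading order: env, ctr, ctr, val, req
typing: ill-typed: applying a non-function (C)
ordered ✗ (the type mismatch rejects it)
linear ✗ (not simply typable)
affine ✗ (fails simple typing)
relevant ✗ (a type mismatch blocks all five)
unrestricted ✗ (the type mismatch rejects it)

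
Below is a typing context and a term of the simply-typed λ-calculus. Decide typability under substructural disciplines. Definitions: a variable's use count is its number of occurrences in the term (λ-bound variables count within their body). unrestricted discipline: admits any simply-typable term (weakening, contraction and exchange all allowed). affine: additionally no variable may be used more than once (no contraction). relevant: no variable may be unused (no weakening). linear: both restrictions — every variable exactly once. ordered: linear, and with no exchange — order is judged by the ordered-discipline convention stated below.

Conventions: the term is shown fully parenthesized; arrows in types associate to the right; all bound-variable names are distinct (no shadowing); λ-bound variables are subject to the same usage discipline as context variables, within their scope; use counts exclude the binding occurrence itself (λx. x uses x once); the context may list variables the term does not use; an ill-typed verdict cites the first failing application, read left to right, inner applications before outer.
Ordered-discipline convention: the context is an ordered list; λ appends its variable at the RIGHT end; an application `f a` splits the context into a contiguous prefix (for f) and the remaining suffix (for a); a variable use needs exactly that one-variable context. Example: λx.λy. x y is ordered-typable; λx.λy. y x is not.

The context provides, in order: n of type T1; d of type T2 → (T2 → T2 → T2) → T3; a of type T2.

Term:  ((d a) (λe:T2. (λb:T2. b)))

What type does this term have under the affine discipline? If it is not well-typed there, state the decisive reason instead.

term : T3
variable uses: n: 0; d: 1; a: 1; e (bound): 0; b (bound): 1
use order (left to right): d, a, b
typing: well-typed at T3
all disciplines: ordered ✗; linear ✗; affine ✓; relevant ✗; unrestricted ✓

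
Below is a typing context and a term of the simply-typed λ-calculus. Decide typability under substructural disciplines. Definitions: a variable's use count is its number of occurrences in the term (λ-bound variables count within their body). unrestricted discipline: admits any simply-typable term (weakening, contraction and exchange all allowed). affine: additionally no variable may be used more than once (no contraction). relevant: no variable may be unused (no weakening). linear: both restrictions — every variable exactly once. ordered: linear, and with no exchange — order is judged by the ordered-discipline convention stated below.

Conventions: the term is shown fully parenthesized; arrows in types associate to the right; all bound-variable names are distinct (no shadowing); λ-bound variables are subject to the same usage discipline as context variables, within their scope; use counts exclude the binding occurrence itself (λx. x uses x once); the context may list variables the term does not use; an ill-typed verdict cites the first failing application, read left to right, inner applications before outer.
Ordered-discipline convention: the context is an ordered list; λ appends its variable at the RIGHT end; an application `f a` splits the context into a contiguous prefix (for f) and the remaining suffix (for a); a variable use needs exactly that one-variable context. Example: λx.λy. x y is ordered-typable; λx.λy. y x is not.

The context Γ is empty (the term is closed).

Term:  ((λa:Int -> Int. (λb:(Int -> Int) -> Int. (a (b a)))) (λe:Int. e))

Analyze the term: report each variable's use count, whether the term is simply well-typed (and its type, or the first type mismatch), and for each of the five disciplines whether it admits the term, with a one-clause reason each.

counts: a [bound]=2; b [bound]=1; e [bound]=1
order of uses: a, b, a, e
typing: well-typed — term : ((Int -> Int) -> Int) -> Int
ordered: ✗, uses contraction: a ×2
linear: ✗, uses contraction: a ×2
affine: ✗, uses contraction: a ×2
relevant: ✓, none of a, b, e goes unused
unrestricted: ✓, well-typed at ((Int -> Int) -> Int) -> Int; no restrictions here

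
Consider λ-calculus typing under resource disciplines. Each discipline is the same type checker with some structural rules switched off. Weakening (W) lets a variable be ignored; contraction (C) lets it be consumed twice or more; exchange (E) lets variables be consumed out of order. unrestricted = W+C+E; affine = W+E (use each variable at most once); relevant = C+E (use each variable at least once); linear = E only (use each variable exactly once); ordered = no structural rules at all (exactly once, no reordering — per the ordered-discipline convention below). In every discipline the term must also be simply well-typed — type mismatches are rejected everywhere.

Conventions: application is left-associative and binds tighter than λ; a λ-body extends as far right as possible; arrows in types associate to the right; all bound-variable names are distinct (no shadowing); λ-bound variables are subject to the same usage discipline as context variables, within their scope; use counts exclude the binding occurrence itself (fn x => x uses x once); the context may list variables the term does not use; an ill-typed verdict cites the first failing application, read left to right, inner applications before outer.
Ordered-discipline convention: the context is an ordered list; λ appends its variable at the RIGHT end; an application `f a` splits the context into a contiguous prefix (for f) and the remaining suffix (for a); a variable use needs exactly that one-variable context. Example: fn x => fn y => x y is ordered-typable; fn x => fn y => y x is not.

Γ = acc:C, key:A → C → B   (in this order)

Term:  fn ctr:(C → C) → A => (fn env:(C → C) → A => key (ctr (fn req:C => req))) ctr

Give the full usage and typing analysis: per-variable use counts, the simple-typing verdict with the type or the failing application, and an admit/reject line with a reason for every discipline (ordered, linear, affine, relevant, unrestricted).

variable uses: acc=0; key=1; ctr (λ-bound)=2; env (λ-bound)=0; req (λ-bound)=1
order of uses: key, ctr, req, ctr
typing: ✓ — ((C → C) → A) → C → B
ordered: ✗ — uses contraction: ctr ×2; needs weakening: acc, env unused
linear: ✗ — uses contraction: ctr ×2; needs weakening: acc, env unused
affine: ✗ — uses contraction: ctr ×2
relevant: ✗ — needs weakening: acc, env unused
unrestricted: ✓ — simply typable at ((C → C) → A) → C → B; W, C, E all held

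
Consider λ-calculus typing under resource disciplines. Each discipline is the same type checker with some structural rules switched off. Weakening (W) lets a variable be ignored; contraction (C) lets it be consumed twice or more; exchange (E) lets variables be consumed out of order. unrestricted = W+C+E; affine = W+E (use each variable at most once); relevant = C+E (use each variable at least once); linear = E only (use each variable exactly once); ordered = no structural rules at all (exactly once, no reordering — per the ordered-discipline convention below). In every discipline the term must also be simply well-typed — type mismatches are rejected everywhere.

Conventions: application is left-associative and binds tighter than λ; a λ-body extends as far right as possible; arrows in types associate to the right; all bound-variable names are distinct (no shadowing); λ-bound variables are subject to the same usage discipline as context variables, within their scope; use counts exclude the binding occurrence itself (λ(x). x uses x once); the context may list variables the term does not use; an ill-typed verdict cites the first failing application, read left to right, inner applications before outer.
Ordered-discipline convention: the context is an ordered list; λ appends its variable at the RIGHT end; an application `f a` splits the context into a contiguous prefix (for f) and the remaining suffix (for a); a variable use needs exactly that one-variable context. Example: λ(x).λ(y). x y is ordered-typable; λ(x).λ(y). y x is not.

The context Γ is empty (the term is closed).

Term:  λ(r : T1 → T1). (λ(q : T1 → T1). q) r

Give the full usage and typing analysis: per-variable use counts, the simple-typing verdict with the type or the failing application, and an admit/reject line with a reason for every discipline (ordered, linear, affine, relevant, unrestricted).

use counts: r [bound]=1; q [bound]=1
order of uses: q, r
typing: well-typed — term : (T1 → T1) → T1 → T1
ordered ✓ (r, q: once each, no exchange needed)
linear ✓ (each of r, q used exactly once)
affine ✓ (none of r, q used more than once)
relevant ✓ (r, q: all used, weakening unneeded)
unrestricted ✓ (type-checks ((T1 → T1) → T1 → T1) and nothing is barred)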